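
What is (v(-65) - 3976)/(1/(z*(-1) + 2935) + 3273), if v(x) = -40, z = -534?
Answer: -6965752/5677019 ≈ -1.2270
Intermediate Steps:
(v(-65) - 3976)/(1/(z*(-1) + 2935) + 3273) = (-40 - 3976)/(1/(-534*(-1) + 2935) + 3273) = -4016/(1/(534 + 2935) + 3273) = -4016/(1/3469 + 3273) = -4016/11354038/3469 = -4016*3469/11354038 = -6965752/5677019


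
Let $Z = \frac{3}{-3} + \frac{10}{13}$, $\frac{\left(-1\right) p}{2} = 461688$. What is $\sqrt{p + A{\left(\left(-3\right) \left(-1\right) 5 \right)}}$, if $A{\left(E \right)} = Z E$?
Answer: $\frac{i \sqrt{156051129}}{13} \approx 960.93 i$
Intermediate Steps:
$p = -923376$ ($p = \left(-2\right) 461688 = -923376$)
$Z = - \frac{3}{13}$ ($Z = 3 \left(- \frac{1}{3}\right) + 10 \cdot \frac{1}{13} = -1 + \frac{10}{13} = - \frac{3}{13} \approx -0.23077$)
$A{\left(E \right)} = - \frac{3 E}{13}$
$\sqrt{p + A{\left(\left(-3\right) \left(-1\right) 5 \right)}} = \sqrt{-923376 - \frac{3 \left(-3\right) \left(-1\right) 5}{13}} = \sqrt{-923376 - \frac{3 \cdot 3 \cdot 5}{13}} = \sqrt{-923376 - \frac{45}{13}} = \sqrt{- \frac{12003933}{13}} = \frac{i \sqrt{156051129}}{13}$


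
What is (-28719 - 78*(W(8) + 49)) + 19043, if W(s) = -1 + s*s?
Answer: -18412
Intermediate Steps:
W(s) = -1 + s**2
(-28719 - 78*(W(8) + 49)) + 19043 = (-28719 - 78*((-1 + 8**2) + 49)) + 19043 = (-28719 - 78*((-1 + 64) + 49)) + 19043 = (-28719 - 78*(63 + 49)) + 19043 = (-28719 - 78*112) + 19043 = (-28719 - 8736) + 19043 = -37455 + 19043 = -18412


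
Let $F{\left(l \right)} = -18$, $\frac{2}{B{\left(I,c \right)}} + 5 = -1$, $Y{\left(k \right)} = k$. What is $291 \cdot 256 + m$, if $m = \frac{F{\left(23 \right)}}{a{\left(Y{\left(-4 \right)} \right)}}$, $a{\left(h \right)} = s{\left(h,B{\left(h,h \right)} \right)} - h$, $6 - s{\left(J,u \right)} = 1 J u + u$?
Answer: $74494$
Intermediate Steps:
$B{\left(I,c \right)} = - \frac{1}{3}$ ($B{\left(I,c \right)} = \frac{2}{-5 - 1} = \frac{2}{-6} = 2 \left(- \frac{1}{6}\right) = - \frac{1}{3}$)
$s{\left(J,u \right)} = 6 - u - J u$ ($s{\left(J,u \right)} = 6 - \left(1 J u + u\right) = 6 - \left(J u + u\right) = 6 - \left(u + J u\right) = 6 - u - J u$)
$a{\left(h \right)} = \frac{19}{3} - \frac{2 h}{3}$ ($a{\left(h \right)} = \left(6 - - \frac{1}{3} - h \left(- \frac{1}{3}\right)\right) - h = \left(6 + \frac{1}{3} + \frac{h}{3}\right) - h = \left(\frac{19}{3} + \frac{h}{3}\right) - h = \frac{19}{3} - \frac{2 h}{3}$)
$m = -2$ ($m = - \frac{18}{\frac{19}{3} - - \frac{8}{3}} = - \frac{18}{\frac{19}{3} + \frac{8}{3}} = - \frac{18}{9} = \left(-18\right) \frac{1}{9} = -2$)
$291 \cdot 256 + m = 291 \cdot 256 - 2 = 74496 - 2 = 74494$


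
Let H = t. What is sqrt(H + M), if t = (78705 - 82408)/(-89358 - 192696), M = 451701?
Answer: sqrt(35934829691262078)/282054 ≈ 672.09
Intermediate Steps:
t = 3703/282054 (t = -3703/(-282054) = -3703*(-1/282054) = 3703/282054 ≈ 0.013129)
H = 3703/282054 ≈ 0.013129
sqrt(H + M) = sqrt(3703/282054 + 451701) = sqrt(127404077557/282054) = sqrt(35934829691262078)/282054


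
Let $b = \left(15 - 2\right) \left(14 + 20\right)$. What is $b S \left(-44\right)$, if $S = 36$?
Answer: $-700128$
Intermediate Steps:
$b = 442$ ($b = 13 \cdot 34 = 442$)
$b S \left(-44\right) = 442 \cdot 36 \left(-44\right) = 15912 \left(-44\right) = -700128$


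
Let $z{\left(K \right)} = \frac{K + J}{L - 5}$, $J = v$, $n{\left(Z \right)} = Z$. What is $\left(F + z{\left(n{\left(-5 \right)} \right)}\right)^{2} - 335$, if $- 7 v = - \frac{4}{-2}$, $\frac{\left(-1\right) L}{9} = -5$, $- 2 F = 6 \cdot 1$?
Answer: $- \frac{25494871}{78400} \approx -325.19$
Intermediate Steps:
$F = -3$ ($F = - \frac{6 \cdot 1}{2} = \left(- \frac{1}{2}\right) 6 = -3$)
$L = 45$ ($L = \left(-9\right) \left(-5\right) = 45$)
$v = - \frac{2}{7}$ ($v = - \frac{\left(-4\right) \frac{1}{-2}}{7} = - \frac{\left(-4\right) \left(- \frac{1}{2}\right)}{7} = \left(- \frac{1}{7}\right) 2 = - \frac{2}{7} \approx -0.28571$)
$J = - \frac{2}{7} \approx -0.28571$
$z{\left(K \right)} = - \frac{1}{140} + \frac{K}{40}$ ($z{\left(K \right)} = \frac{K - \frac{2}{7}}{45 - 5} = \frac{- \frac{2}{7} + K}{40} = \left(- \frac{2}{7} + K\right) \frac{1}{40} = - \frac{1}{140} + \frac{K}{40}$)
$\left(F + z{\left(n{\left(-5 \right)} \right)}\right)^{2} - 335 = \left(-3 + \left(- \frac{1}{140} + \frac{1}{40} \left(-5\right)\right)\right)^{2} - 335 = \left(-3 - \frac{37}{280}\right)^{2} - 335 = \left(- \frac{877}{280}\right)^{2} - 335 = \frac{769129}{78400} - 335 = - \frac{25494871}{78400}$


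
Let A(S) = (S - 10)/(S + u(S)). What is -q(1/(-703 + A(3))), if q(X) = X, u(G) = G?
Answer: 6/4225 ≈ 0.0014201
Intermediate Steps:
A(S) = (-10 + S)/(2*S) (A(S) = (S - 10)/(S + S) = (-10 + S)/((2*S)) = (-10 + S)*(1/(2*S)) = (-10 + S)/(2*S))
-q(1/(-703 + A(3))) = -1/(-703 + (½)*(-10 + 3)/3) = -1/(-703 + (½)*(⅓)*(-7)) = -1/(-703 - 7/6) = -1/(-4225/6) = -1*(-6/4225) = 6/4225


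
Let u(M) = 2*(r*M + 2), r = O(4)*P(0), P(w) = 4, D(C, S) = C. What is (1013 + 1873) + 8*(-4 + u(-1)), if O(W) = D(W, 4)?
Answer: 2630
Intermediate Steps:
O(W) = W
r = 16 (r = 4*4 = 16)
u(M) = 4 + 32*M (u(M) = 2*(16*M + 2) = 2*(2 + 16*M) = 4 + 32*M)
(1013 + 1873) + 8*(-4 + u(-1)) = (1013 + 1873) + 8*(-4 + (4 + 32*(-1))) = 2886 + 8*(-4 + (4 - 32)) = 2886 + 8*(-4 - 28) = 2886 + 8*(-32) = 2886 - 256 = 2630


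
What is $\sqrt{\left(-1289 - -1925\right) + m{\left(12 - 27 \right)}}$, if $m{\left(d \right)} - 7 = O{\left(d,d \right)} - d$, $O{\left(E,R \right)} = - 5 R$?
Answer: $\sqrt{733} \approx 27.074$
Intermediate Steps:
$m{\left(d \right)} = 7 - 6 d$
$\sqrt{\left(-1289 - -1925\right) + m{\left(12 - 27 \right)}} = \sqrt{\left(-1289 - -1925\right) - \left(-7 + 6 \left(12 - 27\right)\right)} = \sqrt{\left(-1289 + 1925\right) + \left(7 - -90\right)} = \sqrt{636 + \left(7 + 90\right)} = \sqrt{636 + 97} = \sqrt{733}$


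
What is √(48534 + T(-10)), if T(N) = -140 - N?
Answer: 2*√12101 ≈ 220.01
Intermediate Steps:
√(48534 + T(-10)) = √(48534 + (-140 - 1*(-10))) = √(48534 + (-140 + 10)) = √(48534 - 130) = √48404 = 2*√12101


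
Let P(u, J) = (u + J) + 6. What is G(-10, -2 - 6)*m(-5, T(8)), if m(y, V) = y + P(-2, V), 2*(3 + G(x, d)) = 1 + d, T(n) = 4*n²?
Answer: -3315/2 ≈ -1657.5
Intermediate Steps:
P(u, J) = 6 + J + u (P(u, J) = (J + u) + 6 = 6 + J + u)
G(x, d) = -5/2 + d/2 (G(x, d) = -3 + (1 + d)/2 = -3 + (½ + d/2) = -5/2 + d/2)
m(y, V) = 4 + V + y (m(y, V) = y + (6 + V - 2) = y + (4 + V) = 4 + V + y)
G(-10, -2 - 6)*m(-5, T(8)) = (-5/2 + (-2 - 6)/2)*(4 + 4*8² - 5) = (-5/2 + (½)*(-8))*(4 + 4*64 - 5) = (-5/2 - 4)*(4 + 256 - 5) = -13/2*255 = -3315/2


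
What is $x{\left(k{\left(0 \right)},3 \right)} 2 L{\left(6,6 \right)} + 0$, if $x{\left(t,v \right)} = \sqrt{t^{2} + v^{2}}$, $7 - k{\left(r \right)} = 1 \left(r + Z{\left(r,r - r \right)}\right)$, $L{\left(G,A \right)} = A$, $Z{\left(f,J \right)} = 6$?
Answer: $12 \sqrt{10} \approx 37.947$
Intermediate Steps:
$k{\left(r \right)} = 1 - r$ ($k{\left(r \right)} = 7 - 1 \left(r + 6\right) = 7 - 1 \left(6 + r\right) = 7 - \left(6 + r\right) = 1 - r$)
$x{\left(k{\left(0 \right)},3 \right)} 2 L{\left(6,6 \right)} + 0 = \sqrt{\left(1 - 0\right)^{2} + 3^{2}} \cdot 2 \cdot 6 + 0 = \sqrt{\left(1 + 0\right)^{2} + 9} \cdot 12 + 0 = \sqrt{1^{2} + 9} \cdot 12 + 0 = \sqrt{1 + 9} \cdot 12 + 0 = \sqrt{10} \cdot 12 + 0 = 12 \sqrt{10} + 0 = 12 \sqrt{10}$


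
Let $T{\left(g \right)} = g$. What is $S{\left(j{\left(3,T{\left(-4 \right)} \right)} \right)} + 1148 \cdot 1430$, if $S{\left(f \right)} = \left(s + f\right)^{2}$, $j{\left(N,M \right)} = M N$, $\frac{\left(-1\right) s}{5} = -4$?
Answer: $1641704$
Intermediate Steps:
$s = 20$ ($s = \left(-5\right) \left(-4\right) = 20$)
$S{\left(f \right)} = \left(20 + f\right)^{2}$
$S{\left(j{\left(3,T{\left(-4 \right)} \right)} \right)} + 1148 \cdot 1430 = \left(20 - 12\right)^{2} + 1148 \cdot 1430 = \left(20 - 12\right)^{2} + 1641640 = 8^{2} + 1641640 = 64 + 1641640 = 1641704$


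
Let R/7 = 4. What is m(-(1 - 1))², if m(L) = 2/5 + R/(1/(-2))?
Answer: 77284/25 ≈ 3091.4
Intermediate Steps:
R = 28 (R = 7*4 = 28)
m(L) = -278/5 (m(L) = 2/5 + 28/(1/(-2)) = 2*(⅕) + 28/(-½) = ⅖ + 28*(-2) = ⅖ - 56 = -278/5)
m(-(1 - 1))² = (-278/5)² = 77284/25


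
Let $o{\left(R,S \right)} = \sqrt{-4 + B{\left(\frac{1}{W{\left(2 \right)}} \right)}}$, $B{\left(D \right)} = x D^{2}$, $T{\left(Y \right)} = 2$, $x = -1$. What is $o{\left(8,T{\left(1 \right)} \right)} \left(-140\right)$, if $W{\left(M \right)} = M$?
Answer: $- 70 i \sqrt{17} \approx - 288.62 i$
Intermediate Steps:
$B{\left(D \right)} = - D^{2}$
$o{\left(R,S \right)} = \frac{i \sqrt{17}}{2}$ ($o{\left(R,S \right)} = \sqrt{-4 - \left(\frac{1}{2}\right)^{2}} = \sqrt{-4 - \frac{1}{4}} = \sqrt{- \frac{17}{4}} = \frac{i \sqrt{17}}{2}$)
$o{\left(8,T{\left(1 \right)} \right)} \left(-140\right) = \frac{i \sqrt{17}}{2} \left(-140\right) = - 70 i \sqrt{17}$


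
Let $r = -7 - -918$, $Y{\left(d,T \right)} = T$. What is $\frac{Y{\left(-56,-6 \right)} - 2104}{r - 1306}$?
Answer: $\frac{422}{79} \approx 5.3418$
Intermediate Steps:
$r = 911$ ($r = -7 + 918 = 911$)
$\frac{Y{\left(-56,-6 \right)} - 2104}{r - 1306} = \frac{-6 - 2104}{911 - 1306} = - \frac{2110}{-395} = \left(-2110\right) \left(- \frac{1}{395}\right) = \frac{422}{79}$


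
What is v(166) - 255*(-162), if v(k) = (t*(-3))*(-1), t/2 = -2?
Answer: 41298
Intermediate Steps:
t = -4 (t = 2*(-2) = -4)
v(k) = -12 (v(k) = -4*(-3)*(-1) = 12*(-1) = -12)
v(166) - 255*(-162) = -12 - 255*(-162) = -12 - 1*(-41310) = -12 + 41310 = 41298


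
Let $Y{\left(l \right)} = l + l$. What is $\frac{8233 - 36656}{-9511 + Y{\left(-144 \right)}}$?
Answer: $\frac{28423}{9799} \approx 2.9006$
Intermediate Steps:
$Y{\left(l \right)} = 2 l$
$\frac{8233 - 36656}{-9511 + Y{\left(-144 \right)}} = \frac{8233 - 36656}{-9511 + 2 \left(-144\right)} = - \frac{28423}{-9511 - 288} = - \frac{28423}{-9799} = \left(-28423\right) \left(- \frac{1}{9799}\right) = \frac{28423}{9799}$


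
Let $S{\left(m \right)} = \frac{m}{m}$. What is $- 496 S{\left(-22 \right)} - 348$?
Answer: $-844$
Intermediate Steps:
$S{\left(m \right)} = 1$
$- 496 S{\left(-22 \right)} - 348 = \left(-496\right) 1 - 348 = -496 - 348 = -844$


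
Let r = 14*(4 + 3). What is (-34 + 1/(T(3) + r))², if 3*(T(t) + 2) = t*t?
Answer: 11323225/9801 ≈ 1155.3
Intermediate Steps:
r = 98 (r = 14*7 = 98)
T(t) = -2 + t²/3 (T(t) = -2 + (t*t)/3 = -2 + t²/3)
(-34 + 1/(T(3) + r))² = (-34 + 1/((-2 + (⅓)*3²) + 98))² = (-34 + 1/((-2 + (⅓)*9) + 98))² = (-34 + 1/((-2 + 3) + 98))² = (-34 + 1/(1 + 98))² = (-34 + 1/99)² = (-3365/99)² = 11323225/9801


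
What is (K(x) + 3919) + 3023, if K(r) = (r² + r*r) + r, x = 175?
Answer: 68367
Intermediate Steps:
K(r) = r + 2*r² (K(r) = (r² + r²) + r = 2*r² + r = r + 2*r²)
(K(x) + 3919) + 3023 = (175*(1 + 2*175) + 3919) + 3023 = (175*(1 + 350) + 3919) + 3023 = (175*351 + 3919) + 3023 = (61425 + 3919) + 3023 = 65344 + 3023 = 68367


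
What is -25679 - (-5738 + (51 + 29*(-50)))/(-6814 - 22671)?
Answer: -757152452/29485 ≈ -25679.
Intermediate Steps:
-25679 - (-5738 + (51 + 29*(-50)))/(-6814 - 22671) = -25679 - (-5738 + (51 - 1450))/(-29485) = -25679 - (-5738 - 1399)*(-1)/29485 = -25679 - (-7137)*(-1)/29485 = -25679 - 1*7137/29485 = -25679 - 7137/29485 = -757152452/29485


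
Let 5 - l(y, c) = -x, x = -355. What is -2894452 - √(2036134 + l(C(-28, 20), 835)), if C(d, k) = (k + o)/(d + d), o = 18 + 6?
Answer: -2894452 - 2*√508946 ≈ -2.8959e+6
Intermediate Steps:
o = 24
C(d, k) = (24 + k)/(2*d) (C(d, k) = (k + 24)/(d + d) = (24 + k)/((2*d)) = (24 + k)*(1/(2*d)) = (24 + k)/(2*d))
l(y, c) = -350 (l(y, c) = 5 - (-1)*(-355) = 5 - 1*355 = 5 - 355 = -350)
-2894452 - √(2036134 + l(C(-28, 20), 835)) = -2894452 - √(2036134 - 350) = -2894452 - √2035784 = -2894452 - 2*√508946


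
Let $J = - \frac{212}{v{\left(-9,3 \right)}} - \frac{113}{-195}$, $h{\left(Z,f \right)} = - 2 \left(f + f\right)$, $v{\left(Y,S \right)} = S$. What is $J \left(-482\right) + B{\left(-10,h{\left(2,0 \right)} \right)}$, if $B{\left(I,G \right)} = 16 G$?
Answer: $\frac{6587494}{195} \approx 33782.0$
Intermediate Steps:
$h{\left(Z,f \right)} = - 4 f$ ($h{\left(Z,f \right)} = - 2 \cdot 2 f = - 4 f$)
$J = - \frac{13667}{195}$ ($J = - \frac{212}{3} - \frac{113}{-195} = \left(-212\right) \frac{1}{3} - - \frac{113}{195} = - \frac{212}{3} + \frac{113}{195} = - \frac{13667}{195} \approx -70.087$)
$J \left(-482\right) + B{\left(-10,h{\left(2,0 \right)} \right)} = \left(- \frac{13667}{195}\right) \left(-482\right) + 16 \left(\left(-4\right) 0\right) = \frac{6587494}{195} + 16 \cdot 0 = \frac{6587494}{195} + 0 = \frac{6587494}{195}$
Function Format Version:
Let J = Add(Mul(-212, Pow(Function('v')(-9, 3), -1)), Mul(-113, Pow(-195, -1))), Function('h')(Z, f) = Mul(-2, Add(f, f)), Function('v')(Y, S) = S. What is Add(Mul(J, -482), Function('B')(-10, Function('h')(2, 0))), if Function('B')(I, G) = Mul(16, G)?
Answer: Rational(6587494, 195) ≈ 33782.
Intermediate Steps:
Function('h')(Z, f) = Mul(-4, f) (Function('h')(Z, f) = Mul(-2, Mul(2, f)) = Mul(-4, f))
J = Rational(-13667, 195) (J = Add(Mul(-212, Pow(3, -1)), Mul(-113, Pow(-195, -1))) = Add(Mul(-212, Rational(1, 3)), Mul(-113, Rational(-1, 195))) = Add(Rational(-212, 3), Rational(113, 195)) = Rational(-13667, 195) ≈ -70.087)
Add(Mul(J, -482), Function('B')(-10, Function('h')(2, 0))) = Add(Mul(Rational(-13667, 195), -482), Mul(16, Mul(-4, 0))) = Add(Rational(6587494, 195), Mul(16, 0)) = Add(Rational(6587494, 195), 0) = Rational(6587494, 195)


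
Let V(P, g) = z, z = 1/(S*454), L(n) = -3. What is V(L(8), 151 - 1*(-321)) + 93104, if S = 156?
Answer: 6593997697/70824 ≈ 93104.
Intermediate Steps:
z = 1/70824 (z = 1/(156*454) = (1/156)*(1/454) = 1/70824 ≈ 1.4120e-5)
V(P, g) = 1/70824
V(L(8), 151 - 1*(-321)) + 93104 = 1/70824 + 93104 = 6593997697/70824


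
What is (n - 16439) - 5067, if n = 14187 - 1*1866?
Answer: -9185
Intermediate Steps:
n = 12321 (n = 14187 - 1866 = 12321)
(n - 16439) - 5067 = (12321 - 16439) - 5067 = -4118 - 5067 = -9185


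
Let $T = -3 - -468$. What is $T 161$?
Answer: $74865$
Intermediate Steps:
$T = 465$ ($T = -3 + 468 = 465$)
$T 161 = 465 \cdot 161 = 74865$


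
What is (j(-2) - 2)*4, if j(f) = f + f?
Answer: -24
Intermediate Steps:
j(f) = 2*f
(j(-2) - 2)*4 = (2*(-2) - 2)*4 = (-4 - 2)*4 = -6*4 = -24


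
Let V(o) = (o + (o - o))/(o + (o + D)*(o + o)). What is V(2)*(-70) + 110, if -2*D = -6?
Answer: 1140/11 ≈ 103.64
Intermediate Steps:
D = 3 (D = -½*(-6) = 3)
V(o) = o/(o + 2*o*(3 + o)) (V(o) = (o + (o - o))/(o + (o + 3)*(o + o)) = (o + 0)/(o + (3 + o)*(2*o)) = o/(o + 2*o*(3 + o)))
V(2)*(-70) + 110 = -70/(7 + 2*2) + 110 = -70/(7 + 4) + 110 = -70/11 + 110 = 1140/11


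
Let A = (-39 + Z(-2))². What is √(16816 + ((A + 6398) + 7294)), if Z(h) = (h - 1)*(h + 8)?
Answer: √33757 ≈ 183.73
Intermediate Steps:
Z(h) = (-1 + h)*(8 + h)
A = 3249 (A = (-39 + (-8 + (-2)² + 7*(-2)))² = (-39 + (-8 + 4 - 14))² = (-39 - 18)² = (-57)² = 3249)
√(16816 + ((A + 6398) + 7294)) = √(16816 + ((3249 + 6398) + 7294)) = √(16816 + (9647 + 7294)) = √(16816 + 16941) = √33757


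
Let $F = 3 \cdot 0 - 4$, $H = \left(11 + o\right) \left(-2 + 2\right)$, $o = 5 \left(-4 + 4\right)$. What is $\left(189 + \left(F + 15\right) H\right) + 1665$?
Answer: $1854$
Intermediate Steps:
$o = 0$ ($o = 5 \cdot 0 = 0$)
$H = 0$ ($H = \left(11 + 0\right) \left(-2 + 2\right) = 11 \cdot 0 = 0$)
$F = -4$ ($F = 0 - 4 = -4$)
$\left(189 + \left(F + 15\right) H\right) + 1665 = \left(189 + \left(-4 + 15\right) 0\right) + 1665 = \left(189 + 11 \cdot 0\right) + 1665 = \left(189 + 0\right) + 1665 = 189 + 1665 = 1854$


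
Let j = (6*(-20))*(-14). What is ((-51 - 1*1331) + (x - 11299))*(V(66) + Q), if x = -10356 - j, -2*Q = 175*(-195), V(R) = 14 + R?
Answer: -847422345/2 ≈ -4.2371e+8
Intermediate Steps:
Q = 34125/2 (Q = -175*(-195)/2 = -½*(-34125) = 34125/2 ≈ 17063.)
j = 1680 (j = -120*(-14) = 1680)
x = -12036 (x = -10356 - 1*1680 = -10356 - 1680 = -12036)
((-51 - 1*1331) + (x - 11299))*(V(66) + Q) = ((-51 - 1*1331) + (-12036 - 11299))*((14 + 66) + 34125/2) = ((-51 - 1331) - 23335)*(80 + 34125/2) = (-1382 - 23335)*(34285/2) = -24717*34285/2 = -847422345/2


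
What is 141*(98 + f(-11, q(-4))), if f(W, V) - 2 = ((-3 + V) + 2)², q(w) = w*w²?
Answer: 609825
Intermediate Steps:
q(w) = w³
f(W, V) = 2 + (-1 + V)² (f(W, V) = 2 + ((-3 + V) + 2)² = 2 + (-1 + V)²)
141*(98 + f(-11, q(-4))) = 141*(98 + (2 + (-1 + (-4)³)²)) = 141*(98 + (2 + (-1 - 64)²)) = 141*(98 + (2 + (-65)²)) = 141*(98 + (2 + 4225)) = 141*(98 + 4227) = 141*4325 = 609825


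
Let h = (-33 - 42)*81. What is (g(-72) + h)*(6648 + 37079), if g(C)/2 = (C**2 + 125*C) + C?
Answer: -605662677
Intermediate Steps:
h = -6075 (h = -75*81 = -6075)
g(C) = 2*C**2 + 252*C (g(C) = 2*((C**2 + 125*C) + C) = 2*(C**2 + 126*C) = 2*C**2 + 252*C)
(g(-72) + h)*(6648 + 37079) = (2*(-72)*(126 - 72) - 6075)*(6648 + 37079) = (2*(-72)*54 - 6075)*43727 = (-7776 - 6075)*43727 = -13851*43727 = -605662677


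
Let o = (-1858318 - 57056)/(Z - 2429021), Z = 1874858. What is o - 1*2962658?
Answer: -547264509960/184721 ≈ -2.9627e+6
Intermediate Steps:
o = 638458/184721 (o = (-1858318 - 57056)/(1874858 - 2429021) = -1915374/(-554163) = -1915374*(-1/554163) = 638458/184721 ≈ 3.4563)
o - 1*2962658 = 638458/184721 - 1*2962658 = 638458/184721 - 2962658 = -547264509960/184721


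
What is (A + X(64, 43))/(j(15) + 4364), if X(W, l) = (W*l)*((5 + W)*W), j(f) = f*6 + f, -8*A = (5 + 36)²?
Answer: 97220975/35752 ≈ 2719.3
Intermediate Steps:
A = -1681/8 (A = -(5 + 36)²/8 = -⅛*41² = -⅛*1681 = -1681/8 ≈ -210.13)
j(f) = 7*f (j(f) = 6*f + f = 7*f)
X(W, l) = l*W²*(5 + W) (X(W, l) = (W*l)*(W*(5 + W)) = l*W²*(5 + W))
(A + X(64, 43))/(j(15) + 4364) = (-1681/8 + 43*64²*(5 + 64))/(7*15 + 4364) = (-1681/8 + 43*4096*69)/(105 + 4364) = (-1681/8 + 12152832)/4469 = (97220975/8)*(1/4469) = 97220975/35752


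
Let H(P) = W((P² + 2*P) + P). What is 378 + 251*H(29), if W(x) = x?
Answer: 233306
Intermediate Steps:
H(P) = P² + 3*P (H(P) = (P² + 2*P) + P = P² + 3*P)
378 + 251*H(29) = 378 + 251*(29*(3 + 29)) = 378 + 251*(29*32) = 378 + 251*928 = 378 + 232928 = 233306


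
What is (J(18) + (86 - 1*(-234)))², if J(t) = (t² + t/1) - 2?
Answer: 435600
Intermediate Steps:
J(t) = -2 + t + t² (J(t) = (t² + 1*t) - 2 = (t² + t) - 2 = (t + t²) - 2 = -2 + t + t²)
(J(18) + (86 - 1*(-234)))² = ((-2 + 18 + 18²) + (86 - 1*(-234)))² = ((-2 + 18 + 324) + (86 + 234))² = (340 + 320)² = 660² = 435600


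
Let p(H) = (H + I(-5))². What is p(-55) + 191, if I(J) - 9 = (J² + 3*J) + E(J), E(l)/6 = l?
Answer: 4547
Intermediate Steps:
E(l) = 6*l
I(J) = 9 + J² + 9*J (I(J) = 9 + ((J² + 3*J) + 6*J) = 9 + (J² + 9*J) = 9 + J² + 9*J)
p(H) = (-11 + H)² (p(H) = (H + (9 + (-5)² + 9*(-5)))² = (H + (9 + 25 - 45))² = (H - 11)² = (-11 + H)²)
p(-55) + 191 = (-11 - 55)² + 191 = (-66)² + 191 = 4356 + 191 = 4547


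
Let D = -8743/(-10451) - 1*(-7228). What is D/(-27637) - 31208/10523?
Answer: -1401276863047/434200457443 ≈ -3.2273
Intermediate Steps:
D = 10792653/1493 (D = -8743*(-1/10451) + 7228 = 1249/1493 + 7228 = 10792653/1493 ≈ 7228.8)
D/(-27637) - 31208/10523 = (10792653/1493)/(-27637) - 31208/10523 = (10792653/1493)*(-1/27637) - 31208*1/10523 = -10792653/41262041 - 31208/10523 = -1401276863047/434200457443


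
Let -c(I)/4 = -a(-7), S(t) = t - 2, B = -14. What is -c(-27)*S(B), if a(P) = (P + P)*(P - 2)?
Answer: 8064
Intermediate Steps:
a(P) = 2*P*(-2 + P) (a(P) = (2*P)*(-2 + P) = 2*P*(-2 + P))
S(t) = -2 + t
c(I) = 504 (c(I) = -(-4)*2*(-7)*(-2 - 7) = -(-4)*2*(-7)*(-9) = -(-4)*126 = -4*(-126) = 504)
-c(-27)*S(B) = -504*(-2 - 14) = -504*(-16) = -1*(-8064) = 8064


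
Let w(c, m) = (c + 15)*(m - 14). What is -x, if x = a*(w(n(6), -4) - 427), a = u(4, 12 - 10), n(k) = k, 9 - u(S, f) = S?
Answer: 4025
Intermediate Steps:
u(S, f) = 9 - S
a = 5 (a = 9 - 1*4 = 9 - 4 = 5)
w(c, m) = (-14 + m)*(15 + c) (w(c, m) = (15 + c)*(-14 + m) = (-14 + m)*(15 + c))
x = -4025 (x = 5*((-210 - 14*6 + 15*(-4) + 6*(-4)) - 427) = 5*((-210 - 84 - 60 - 24) - 427) = 5*(-378 - 427) = 5*(-805) = -4025)
-x = -1*(-4025) = 4025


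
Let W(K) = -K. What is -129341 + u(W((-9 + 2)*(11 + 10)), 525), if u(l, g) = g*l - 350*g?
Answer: -235916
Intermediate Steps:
u(l, g) = -350*g + g*l
-129341 + u(W((-9 + 2)*(11 + 10)), 525) = -129341 + 525*(-350 - (-9 + 2)*(11 + 10)) = -129341 + 525*(-350 - (-7)*21) = -129341 + 525*(-350 - 1*(-147)) = -129341 + 525*(-350 + 147) = -129341 + 525*(-203) = -129341 - 106575 = -235916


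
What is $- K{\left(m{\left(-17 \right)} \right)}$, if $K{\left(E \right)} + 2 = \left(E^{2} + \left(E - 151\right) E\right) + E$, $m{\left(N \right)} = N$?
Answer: $-3126$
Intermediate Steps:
$K{\left(E \right)} = -2 + E + E^{2} + E \left(-151 + E\right)$ ($K{\left(E \right)} = -2 + \left(\left(E^{2} + \left(E - 151\right) E\right) + E\right) = -2 + \left(\left(E^{2} + \left(-151 + E\right) E\right) + E\right) = -2 + \left(\left(E^{2} + E \left(-151 + E\right)\right) + E\right) = -2 + \left(E + E^{2} + E \left(-151 + E\right)\right) = -2 + E + E^{2} + E \left(-151 + E\right)$)
$- K{\left(m{\left(-17 \right)} \right)} = - (-2 - -2550 + 2 \left(-17\right)^{2}) = - (-2 + 2550 + 2 \cdot 289) = - (-2 + 2550 + 578) = \left(-1\right) 3126 = -3126$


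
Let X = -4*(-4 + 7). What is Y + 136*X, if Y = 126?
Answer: -1506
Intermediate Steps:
X = -12 (X = -4*3 = -12)
Y + 136*X = 126 + 136*(-12) = 126 - 1632 = -1506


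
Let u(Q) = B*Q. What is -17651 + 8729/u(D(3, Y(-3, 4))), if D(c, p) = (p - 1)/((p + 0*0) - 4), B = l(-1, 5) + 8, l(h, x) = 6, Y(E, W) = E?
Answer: -132479/8 ≈ -16560.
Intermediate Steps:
B = 14 (B = 6 + 8 = 14)
D(c, p) = (-1 + p)/(-4 + p) (D(c, p) = (-1 + p)/((p + 0) - 4) = (-1 + p)/(p - 4) = (-1 + p)/(-4 + p))
u(Q) = 14*Q
-17651 + 8729/u(D(3, Y(-3, 4))) = -17651 + 8729/((14*((-1 - 3)/(-4 - 3)))) = -17651 + 8729/((14*(-4/(-7)))) = -17651 + 8729/((14*(-1/7*(-4)))) = -17651 + 8729/((14*(4/7))) = -17651 + 8729/8 = -132479/8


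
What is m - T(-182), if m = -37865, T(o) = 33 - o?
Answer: -38080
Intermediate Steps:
m - T(-182) = -37865 - (33 - 1*(-182)) = -37865 - (33 + 182) = -37865 - 1*215 = -37865 - 215 = -38080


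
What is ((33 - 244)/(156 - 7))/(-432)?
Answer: 211/64368 ≈ 0.0032780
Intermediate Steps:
((33 - 244)/(156 - 7))/(-432) = -211/149*(-1/432) = 211/64368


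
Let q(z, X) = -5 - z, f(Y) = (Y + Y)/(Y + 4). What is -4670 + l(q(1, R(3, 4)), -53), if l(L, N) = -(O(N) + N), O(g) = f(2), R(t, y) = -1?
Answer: -13853/3 ≈ -4617.7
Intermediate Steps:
f(Y) = 2*Y/(4 + Y) (f(Y) = (2*Y)/(4 + Y) = 2*Y/(4 + Y))
O(g) = ⅔ (O(g) = 2*2/(4 + 2) = 2*2/6 = 2*2*(⅙) = ⅔)
l(L, N) = -⅔ - N (l(L, N) = -(⅔ + N) = -⅔ - N)
-4670 + l(q(1, R(3, 4)), -53) = -4670 + (-⅔ - 1*(-53)) = -4670 + (-⅔ + 53) = -4670 + 157/3 = -13853/3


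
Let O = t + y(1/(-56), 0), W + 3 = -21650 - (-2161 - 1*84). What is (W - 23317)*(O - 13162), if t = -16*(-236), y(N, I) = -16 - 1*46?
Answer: 403665800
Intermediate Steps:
W = -19408 (W = -3 + (-21650 - (-2161 - 1*84)) = -3 + (-21650 - (-2161 - 84)) = -3 + (-21650 - 1*(-2245)) = -3 + (-21650 + 2245) = -3 - 19405 = -19408)
y(N, I) = -62 (y(N, I) = -16 - 46 = -62)
t = 3776
O = 3714 (O = 3776 - 62 = 3714)
(W - 23317)*(O - 13162) = (-19408 - 23317)*(3714 - 13162) = -42725*(-9448) = 403665800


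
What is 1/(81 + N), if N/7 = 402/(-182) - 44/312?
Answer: 78/5035 ≈ 0.015492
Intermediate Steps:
N = -1283/78 (N = 7*(402/(-182) - 44/312) = 7*(402*(-1/182) - 44*1/312) = 7*(-201/91 - 11/78) = 7*(-1283/546) = -1283/78 ≈ -16.449)
1/(81 + N) = 1/(81 - 1283/78) = 1/(5035/78) = 78/5035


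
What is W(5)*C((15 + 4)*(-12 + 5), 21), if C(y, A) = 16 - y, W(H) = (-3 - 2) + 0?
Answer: -745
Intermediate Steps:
W(H) = -5 (W(H) = -5 + 0 = -5)
W(5)*C((15 + 4)*(-12 + 5), 21) = -5*(16 - (15 + 4)*(-12 + 5)) = -5*(16 - 19*(-7)) = -5*(16 - 1*(-133)) = -5*(16 + 133) = -5*149 = -745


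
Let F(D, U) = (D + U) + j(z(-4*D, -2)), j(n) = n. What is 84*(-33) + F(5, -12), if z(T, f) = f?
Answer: -2781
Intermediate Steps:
F(D, U) = -2 + D + U (F(D, U) = (D + U) - 2 = -2 + D + U)
84*(-33) + F(5, -12) = 84*(-33) + (-2 + 5 - 12) = -2772 - 9 = -2781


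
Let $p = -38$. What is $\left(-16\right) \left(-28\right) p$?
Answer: $-17024$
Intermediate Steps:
$\left(-16\right) \left(-28\right) p = \left(-16\right) \left(-28\right) \left(-38\right) = 448 \left(-38\right) = -17024$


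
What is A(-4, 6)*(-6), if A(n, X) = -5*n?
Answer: -120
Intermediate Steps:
A(-4, 6)*(-6) = -5*(-4)*(-6) = 20*(-6) = -120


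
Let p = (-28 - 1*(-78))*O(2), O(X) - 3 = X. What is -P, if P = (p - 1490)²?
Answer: -1537600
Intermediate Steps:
O(X) = 3 + X
p = 250 (p = (-28 - 1*(-78))*(3 + 2) = (-28 + 78)*5 = 50*5 = 250)
P = 1537600 (P = (250 - 1490)² = (-1240)² = 1537600)
-P = -1*1537600 = -1537600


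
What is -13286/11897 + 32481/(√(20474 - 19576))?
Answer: -13286/11897 + 32481*√898/898 ≈ 1082.8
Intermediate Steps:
-13286/11897 + 32481/(√(20474 - 19576)) = -13286*1/11897 + 32481/(√898) = -13286/11897 + 32481*(√898/898) = -13286/11897 + 32481*√898/898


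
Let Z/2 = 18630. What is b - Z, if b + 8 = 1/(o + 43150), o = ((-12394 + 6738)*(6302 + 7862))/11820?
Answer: -4005577829917/107480354 ≈ -37268.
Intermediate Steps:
Z = 37260 (Z = 2*18630 = 37260)
o = -20027896/2955 (o = -5656*14164*(1/11820) = -80111584*1/11820 = -20027896/2955 ≈ -6777.6)
b = -859839877/107480354 (b = -8 + 1/(-20027896/2955 + 43150) = -8 + 1/(107480354/2955) = -8 + 2955/107480354 = -859839877/107480354 ≈ -8.0000)
b - Z = -859839877/107480354 - 1*37260 = -859839877/107480354 - 37260 = -4005577829917/107480354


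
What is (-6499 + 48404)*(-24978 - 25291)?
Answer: -2106522445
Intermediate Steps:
(-6499 + 48404)*(-24978 - 25291) = 41905*(-50269) = -2106522445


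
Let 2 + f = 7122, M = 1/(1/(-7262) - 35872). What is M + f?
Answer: 1854777543538/260502465 ≈ 7120.0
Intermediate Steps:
M = -7262/260502465 (M = 1/(-1/7262 - 35872) = 1/(-260502465/7262) = -7262/260502465 ≈ -2.7877e-5)
f = 7120 (f = -2 + 7122 = 7120)
M + f = -7262/260502465 + 7120 = 1854777543538/260502465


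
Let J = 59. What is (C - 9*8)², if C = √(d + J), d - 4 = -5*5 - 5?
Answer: (72 - √33)² ≈ 4389.8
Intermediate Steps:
d = -26 (d = 4 + (-5*5 - 5) = 4 + (-25 - 5) = 4 - 30 = -26)
C = √33 (C = √(-26 + 59) = √33 ≈ 5.7446)
(C - 9*8)² = (√33 - 9*8)² = (√33 - 72)² = (-72 + √33)²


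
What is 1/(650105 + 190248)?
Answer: 1/840353 ≈ 1.1900e-6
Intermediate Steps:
1/(650105 + 190248) = 1/840353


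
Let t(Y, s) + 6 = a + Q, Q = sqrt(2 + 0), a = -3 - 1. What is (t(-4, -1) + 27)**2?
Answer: (17 + sqrt(2))**2 ≈ 339.08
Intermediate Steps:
a = -4
Q = sqrt(2) ≈ 1.4142
t(Y, s) = -10 + sqrt(2) (t(Y, s) = -6 + (-4 + sqrt(2)) = -10 + sqrt(2))
(t(-4, -1) + 27)**2 = ((-10 + sqrt(2)) + 27)**2 = (17 + sqrt(2))**2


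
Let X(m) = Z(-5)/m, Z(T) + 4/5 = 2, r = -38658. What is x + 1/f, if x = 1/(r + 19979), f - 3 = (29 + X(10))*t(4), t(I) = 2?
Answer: 465444/28597549 ≈ 0.016276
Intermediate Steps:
Z(T) = 6/5 (Z(T) = -⅘ + 2 = 6/5)
X(m) = 6/(5*m)
f = 1531/25 (f = 3 + (29 + (6/5)/10)*2 = 3 + (29 + (6/5)*(⅒))*2 = 3 + (29 + 3/25)*2 = 3 + (728/25)*2 = 3 + 1456/25 = 1531/25 ≈ 61.240)
x = -1/18679 (x = 1/(-38658 + 19979) = 1/(-18679) = -1/18679 ≈ -5.3536e-5)
x + 1/f = -1/18679 + 1/(1531/25) = -1/18679 + 25/1531 = 465444/28597549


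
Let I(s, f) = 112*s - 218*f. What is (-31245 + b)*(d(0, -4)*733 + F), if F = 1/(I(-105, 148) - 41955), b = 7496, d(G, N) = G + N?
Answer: 47140910223/677 ≈ 6.9632e+7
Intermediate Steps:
I(s, f) = -218*f + 112*s
F = -1/85979 (F = 1/((-218*148 + 112*(-105)) - 41955) = 1/((-32264 - 11760) - 41955) = 1/(-44024 - 41955) = 1/(-85979) = -1/85979 ≈ -1.1631e-5)
(-31245 + b)*(d(0, -4)*733 + F) = (-31245 + 7496)*((0 - 4)*733 - 1/85979) = -23749*(-4*733 - 1/85979) = -23749*(-2932 - 1/85979) = -23749*(-252090429/85979) = 47140910223/677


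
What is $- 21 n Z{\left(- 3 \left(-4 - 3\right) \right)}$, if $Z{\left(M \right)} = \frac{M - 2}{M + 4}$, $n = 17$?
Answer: $- \frac{6783}{25} \approx -271.32$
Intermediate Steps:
$Z{\left(M \right)} = \frac{-2 + M}{4 + M}$
$- 21 n Z{\left(- 3 \left(-4 - 3\right) \right)} = \left(-21\right) 17 \frac{-2 - 3 \left(-4 - 3\right)}{4 - 3 \left(-4 - 3\right)} = - 357 \frac{-2 - -21}{4 - -21} = - 357 \frac{-2 + 21}{4 + 21} = - 357 \cdot \frac{1}{25} \cdot 19 = \left(-357\right) \frac{19}{25} = - \frac{6783}{25}$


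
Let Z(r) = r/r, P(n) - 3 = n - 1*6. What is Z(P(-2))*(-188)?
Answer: -188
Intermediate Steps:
P(n) = -3 + n (P(n) = 3 + (n - 1*6) = 3 + (n - 6) = 3 + (-6 + n) = -3 + n)
Z(r) = 1
Z(P(-2))*(-188) = 1*(-188) = -188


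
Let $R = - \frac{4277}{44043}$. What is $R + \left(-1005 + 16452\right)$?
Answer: $\frac{680327944}{44043} \approx 15447.0$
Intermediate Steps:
$R = - \frac{4277}{44043}$ ($R = \left(-4277\right) \frac{1}{44043} = - \frac{4277}{44043} \approx -0.09711$)
$R + \left(-1005 + 16452\right) = - \frac{4277}{44043} + \left(-1005 + 16452\right) = - \frac{4277}{44043} + 15447 = \frac{680327944}{44043}$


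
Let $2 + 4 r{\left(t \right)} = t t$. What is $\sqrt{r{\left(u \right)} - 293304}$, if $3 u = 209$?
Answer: $\frac{i \sqrt{10515281}}{6} \approx 540.46 i$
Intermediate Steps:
$u = \frac{209}{3}$ ($u = \frac{1}{3} \cdot 209 = \frac{209}{3} \approx 69.667$)
$r{\left(t \right)} = - \frac{1}{2} + \frac{t^{2}}{4}$ ($r{\left(t \right)} = - \frac{1}{2} + \frac{t t}{4} = - \frac{1}{2} + \frac{t^{2}}{4}$)
$\sqrt{r{\left(u \right)} - 293304} = \sqrt{\left(- \frac{1}{2} + \frac{\left(\frac{209}{3}\right)^{2}}{4}\right) - 293304} = \sqrt{\left(- \frac{1}{2} + \frac{1}{4} \cdot \frac{43681}{9}\right) - 293304} = \sqrt{\left(- \frac{1}{2} + \frac{43681}{36}\right) - 293304} = \sqrt{\frac{43663}{36} - 293304} = \sqrt{- \frac{10515281}{36}} = \frac{i \sqrt{10515281}}{6}$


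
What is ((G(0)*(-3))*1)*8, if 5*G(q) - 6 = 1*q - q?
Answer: -144/5 ≈ -28.800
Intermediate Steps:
G(q) = 6/5 (G(q) = 6/5 + (1*q - q)/5 = 6/5 + (q - q)/5 = 6/5 + (⅕)*0 = 6/5 + 0 = 6/5)
((G(0)*(-3))*1)*8 = (((6/5)*(-3))*1)*8 = -18/5*1*8 = -18/5*8 = -144/5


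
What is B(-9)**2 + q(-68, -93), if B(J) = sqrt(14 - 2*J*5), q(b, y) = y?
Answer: 11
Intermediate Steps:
B(J) = sqrt(14 - 10*J)
B(-9)**2 + q(-68, -93) = (sqrt(14 - 10*(-9)))**2 - 93 = (sqrt(14 + 90))**2 - 93 = (sqrt(104))**2 - 93 = (2*sqrt(26))**2 - 93 = 104 - 93 = 11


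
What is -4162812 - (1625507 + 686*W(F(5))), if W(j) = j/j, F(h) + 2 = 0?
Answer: -5789005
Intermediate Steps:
F(h) = -2 (F(h) = -2 + 0 = -2)
W(j) = 1
-4162812 - (1625507 + 686*W(F(5))) = -4162812 - (1625507 + 686*1) = -4162812 - (1625507 + 686) = -4162812 - 1*1626193 = -4162812 - 1626193 = -5789005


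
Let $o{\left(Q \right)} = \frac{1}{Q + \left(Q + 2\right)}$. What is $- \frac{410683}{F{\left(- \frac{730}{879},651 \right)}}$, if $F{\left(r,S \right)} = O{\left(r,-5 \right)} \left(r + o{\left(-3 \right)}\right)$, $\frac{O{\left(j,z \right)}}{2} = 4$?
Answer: $\frac{360990357}{7598} \approx 47511.0$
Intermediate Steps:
$O{\left(j,z \right)} = 8$ ($O{\left(j,z \right)} = 2 \cdot 4 = 8$)
$o{\left(Q \right)} = \frac{1}{2 + 2 Q}$ ($o{\left(Q \right)} = \frac{1}{Q + \left(2 + Q\right)} = \frac{1}{2 + 2 Q}$)
$F{\left(r,S \right)} = -2 + 8 r$ ($F{\left(r,S \right)} = 8 \left(r + \frac{1}{2 \left(1 - 3\right)}\right) = 8 \left(r + \frac{1}{2 \left(-2\right)}\right) = 8 \left(r + \frac{1}{2} \left(- \frac{1}{2}\right)\right) = 8 \left(r - \frac{1}{4}\right) = 8 \left(- \frac{1}{4} + r\right) = -2 + 8 r$)
$- \frac{410683}{F{\left(- \frac{730}{879},651 \right)}} = - \frac{410683}{-2 + 8 \left(- \frac{730}{879}\right)} = - \frac{410683}{-2 - \frac{5840}{879}} = - \frac{410683}{- \frac{7598}{879}} = \left(-410683\right) \left(- \frac{879}{7598}\right) = \frac{360990357}{7598}$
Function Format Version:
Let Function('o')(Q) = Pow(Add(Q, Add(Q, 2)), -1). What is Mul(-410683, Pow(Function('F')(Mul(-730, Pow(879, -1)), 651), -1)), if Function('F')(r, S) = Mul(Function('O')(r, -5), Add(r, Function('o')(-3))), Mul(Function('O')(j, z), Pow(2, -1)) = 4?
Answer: Rational(360990357, 7598) ≈ 47511.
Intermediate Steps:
Function('O')(j, z) = 8 (Function('O')(j, z) = Mul(2, 4) = 8)
Function('o')(Q) = Pow(Add(2, Mul(2, Q)), -1) (Function('o')(Q) = Pow(Add(Q, Add(2, Q)), -1) = Pow(Add(2, Mul(2, Q)), -1))
Function('F')(r, S) = Add(-2, Mul(8, r)) (Function('F')(r, S) = Mul(8, Add(r, Mul(Rational(1, 2), Pow(Add(1, -3), -1)))) = Mul(8, Add(r, Mul(Rational(1, 2), Pow(-2, -1)))) = Mul(8, Add(r, Mul(Rational(1, 2), Rational(-1, 2)))) = Mul(8, Add(r, Rational(-1, 4))) = Mul(8, Add(Rational(-1, 4), r)) = Add(-2, Mul(8, r)))
Mul(-410683, Pow(Function('F')(Mul(-730, Pow(879, -1)), 651), -1)) = Mul(-410683, Pow(Add(-2, Mul(8, Mul(-730, Pow(879, -1)))), -1)) = Mul(-410683, Pow(Add(-2, Mul(8, Mul(-730, Rational(1, 879)))), -1)) = Mul(-410683, Pow(Add(-2, Mul(8, Rational(-730, 879))), -1)) = Mul(-410683, Pow(Add(-2, Rational(-5840, 879)), -1)) = Mul(-410683, Pow(Rational(-7598, 879), -1)) = Mul(-410683, Rational(-879, 7598)) = Rational(360990357, 7598)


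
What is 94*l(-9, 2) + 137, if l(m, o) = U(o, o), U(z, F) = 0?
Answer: 137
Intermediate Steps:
l(m, o) = 0
94*l(-9, 2) + 137 = 94*0 + 137 = 0 + 137 = 137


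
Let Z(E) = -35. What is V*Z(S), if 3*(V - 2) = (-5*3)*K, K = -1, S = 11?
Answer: -245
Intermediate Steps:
V = 7 (V = 2 + (-5*3*(-1))/3 = 2 + (-15*(-1))/3 = 2 + (⅓)*15 = 2 + 5 = 7)
V*Z(S) = 7*(-35) = -245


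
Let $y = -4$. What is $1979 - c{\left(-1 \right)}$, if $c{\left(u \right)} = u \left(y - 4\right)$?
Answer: $1971$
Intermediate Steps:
$c{\left(u \right)} = - 8 u$ ($c{\left(u \right)} = u \left(-4 - 4\right) = u \left(-8\right) = - 8 u$)
$1979 - c{\left(-1 \right)} = 1979 - \left(-8\right) \left(-1\right) = 1979 - 8 = 1971$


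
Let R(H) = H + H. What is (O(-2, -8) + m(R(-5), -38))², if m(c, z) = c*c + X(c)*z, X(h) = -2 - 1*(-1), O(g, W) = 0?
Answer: 19044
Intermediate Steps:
R(H) = 2*H
X(h) = -1 (X(h) = -2 + 1 = -1)
m(c, z) = c² - z (m(c, z) = c*c - z = c² - z)
(O(-2, -8) + m(R(-5), -38))² = (0 + ((2*(-5))² - 1*(-38)))² = (0 + ((-10)² + 38))² = (0 + (100 + 38))² = (0 + 138)² = 138² = 19044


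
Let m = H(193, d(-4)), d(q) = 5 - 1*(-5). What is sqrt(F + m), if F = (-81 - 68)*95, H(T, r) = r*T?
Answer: 5*I*sqrt(489) ≈ 110.57*I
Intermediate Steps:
d(q) = 10 (d(q) = 5 + 5 = 10)
H(T, r) = T*r
m = 1930 (m = 193*10 = 1930)
F = -14155 (F = -149*95 = -14155)
sqrt(F + m) = sqrt(-14155 + 1930) = sqrt(-12225) = 5*I*sqrt(489)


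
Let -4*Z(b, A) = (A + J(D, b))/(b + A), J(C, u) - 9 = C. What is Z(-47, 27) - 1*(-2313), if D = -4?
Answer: 11567/5 ≈ 2313.4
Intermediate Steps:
J(C, u) = 9 + C
Z(b, A) = -(5 + A)/(4*(A + b)) (Z(b, A) = -(A + (9 - 4))/(4*(b + A)) = -(A + 5)/(4*(A + b)) = -(5 + A)/(4*(A + b)))
Z(-47, 27) - 1*(-2313) = (-5 - 1*27)/(4*(27 - 47)) - 1*(-2313) = (¼)*(-5 - 27)/(-20) + 2313 = (¼)*(-1/20)*(-32) + 2313 = ⅖ + 2313 = 11567/5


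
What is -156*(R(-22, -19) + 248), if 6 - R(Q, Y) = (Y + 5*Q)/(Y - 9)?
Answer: -272337/7 ≈ -38905.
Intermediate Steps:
R(Q, Y) = 6 - (Y + 5*Q)/(-9 + Y) (R(Q, Y) = 6 - (Y + 5*Q)/(Y - 9) = 6 - (Y + 5*Q)/(-9 + Y))
-156*(R(-22, -19) + 248) = -156*((-54 - 5*(-22) + 5*(-19))/(-9 - 19) + 248) = -156*((-54 + 110 - 95)/(-28) + 248) = -156*(-1/28*(-39) + 248) = -156*(39/28 + 248) = -156*6983/28 = -272337/7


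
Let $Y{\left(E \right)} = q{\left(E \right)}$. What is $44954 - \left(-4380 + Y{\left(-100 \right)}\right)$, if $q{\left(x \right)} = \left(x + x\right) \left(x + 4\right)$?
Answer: $30134$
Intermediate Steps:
$q{\left(x \right)} = 2 x \left(4 + x\right)$
$Y{\left(E \right)} = 2 E \left(4 + E\right)$
$44954 - \left(-4380 + Y{\left(-100 \right)}\right) = 44954 + \left(4380 - 2 \left(-100\right) \left(4 - 100\right)\right) = 44954 + \left(4380 - 2 \left(-100\right) \left(-96\right)\right) = 44954 + \left(4380 - 19200\right) = 44954 - 14820 = 30134$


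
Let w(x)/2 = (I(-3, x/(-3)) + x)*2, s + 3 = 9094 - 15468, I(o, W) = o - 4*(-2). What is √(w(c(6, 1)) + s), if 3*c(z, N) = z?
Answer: I*√6349 ≈ 79.681*I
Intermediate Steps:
c(z, N) = z/3
I(o, W) = 8 + o (I(o, W) = o + 8 = 8 + o)
s = -6377 (s = -3 + (9094 - 15468) = -3 - 6374 = -6377)
w(x) = 20 + 4*x (w(x) = 2*(((8 - 3) + x)*2) = 2*((5 + x)*2) = 2*(10 + 2*x) = 20 + 4*x)
√(w(c(6, 1)) + s) = √((20 + 4*((⅓)*6)) - 6377) = √((20 + 4*2) - 6377) = √((20 + 8) - 6377) = √(28 - 6377) = √(-6349) = I*√6349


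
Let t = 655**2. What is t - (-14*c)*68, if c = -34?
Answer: 396657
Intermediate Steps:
t = 429025
t - (-14*c)*68 = 429025 - (-14*(-34))*68 = 429025 - 476*68 = 429025 - 1*32368 = 429025 - 32368 = 396657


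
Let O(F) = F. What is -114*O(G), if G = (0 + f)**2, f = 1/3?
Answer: -38/3 ≈ -12.667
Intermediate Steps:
f = 1/3 (f = 1*(1/3) = 1/3 ≈ 0.33333)
G = 1/9 (G = (0 + 1/3)**2 = (1/3)**2 = 1/9 ≈ 0.11111)
-114*O(G) = -114*1/9 = -38/3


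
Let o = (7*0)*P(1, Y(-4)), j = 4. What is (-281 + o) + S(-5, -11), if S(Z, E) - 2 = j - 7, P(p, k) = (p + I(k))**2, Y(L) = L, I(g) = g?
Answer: -282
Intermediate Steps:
P(p, k) = (k + p)**2 (P(p, k) = (p + k)**2 = (k + p)**2)
S(Z, E) = -1 (S(Z, E) = 2 + (4 - 7) = 2 - 3 = -1)
o = 0 (o = (7*0)*(-4 + 1)**2 = 0*(-3)**2 = 0*9 = 0)
(-281 + o) + S(-5, -11) = (-281 + 0) - 1 = -281 - 1 = -282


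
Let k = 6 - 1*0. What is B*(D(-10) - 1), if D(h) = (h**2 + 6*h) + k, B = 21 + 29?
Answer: 2250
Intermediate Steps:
k = 6 (k = 6 + 0 = 6)
B = 50
D(h) = 6 + h**2 + 6*h (D(h) = (h**2 + 6*h) + 6 = 6 + h**2 + 6*h)
B*(D(-10) - 1) = 50*((6 + (-10)**2 + 6*(-10)) - 1) = 50*((6 + 100 - 60) - 1) = 50*(46 - 1) = 50*45 = 2250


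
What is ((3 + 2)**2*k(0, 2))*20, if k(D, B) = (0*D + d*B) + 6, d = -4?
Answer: -1000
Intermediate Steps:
k(D, B) = 6 - 4*B (k(D, B) = (0*D - 4*B) + 6 = (0 - 4*B) + 6 = -4*B + 6 = 6 - 4*B)
((3 + 2)**2*k(0, 2))*20 = ((3 + 2)**2*(6 - 4*2))*20 = (5**2*(6 - 8))*20 = (25*(-2))*20 = -50*20 = -1000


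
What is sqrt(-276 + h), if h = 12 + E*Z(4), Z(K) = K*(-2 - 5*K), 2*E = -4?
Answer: 2*I*sqrt(22) ≈ 9.3808*I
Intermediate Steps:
E = -2 (E = (1/2)*(-4) = -2)
h = 188 (h = 12 - (-2)*4*(2 + 5*4) = 12 - (-2)*4*(2 + 20) = 12 - (-2)*4*22 = 12 - 2*(-88) = 12 + 176 = 188)
sqrt(-276 + h) = sqrt(-276 + 188) = sqrt(-88) = 2*I*sqrt(22)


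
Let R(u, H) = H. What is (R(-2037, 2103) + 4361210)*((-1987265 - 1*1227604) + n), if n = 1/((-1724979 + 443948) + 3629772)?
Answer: -32946916700395031464/2348741 ≈ -1.4027e+13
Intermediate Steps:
n = 1/2348741 (n = 1/(-1281031 + 3629772) = 1/2348741 ≈ 4.2576e-7)
(R(-2037, 2103) + 4361210)*((-1987265 - 1*1227604) + n) = (2103 + 4361210)*((-1987265 - 1*1227604) + 1/2348741) = 4363313*((-1987265 - 1227604) + 1/2348741) = 4363313*(-3214869 + 1/2348741) = 4363313*(-7550894629928/2348741) = -32946916700395031464/2348741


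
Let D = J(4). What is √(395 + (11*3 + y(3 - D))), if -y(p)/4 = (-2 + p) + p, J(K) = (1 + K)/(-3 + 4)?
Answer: 2*√113 ≈ 21.260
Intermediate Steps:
J(K) = 1 + K (J(K) = (1 + K)/1 = (1 + K)*1 = 1 + K)
D = 5 (D = 1 + 4 = 5)
y(p) = 8 - 8*p (y(p) = -4*((-2 + p) + p) = -4*(-2 + 2*p) = 8 - 8*p)
√(395 + (11*3 + y(3 - D))) = √(395 + (11*3 + (8 - 8*(3 - 1*5)))) = √(395 + (33 + (8 - 8*(3 - 5)))) = √(395 + (33 + (8 - 8*(-2)))) = √(395 + (33 + (8 + 16))) = √(395 + (33 + 24)) = √(395 + 57) = √452 = 2*√113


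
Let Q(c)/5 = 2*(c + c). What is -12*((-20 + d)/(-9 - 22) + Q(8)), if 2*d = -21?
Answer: -59886/31 ≈ -1931.8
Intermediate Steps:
d = -21/2 (d = (1/2)*(-21) = -21/2 ≈ -10.500)
Q(c) = 20*c (Q(c) = 5*(2*(c + c)) = 5*(2*(2*c)) = 5*(4*c) = 20*c)
-12*((-20 + d)/(-9 - 22) + Q(8)) = -12*((-20 - 21/2)/(-9 - 22) + 20*8) = -12*(-61/2/(-31) + 160) = -12*(-61/2*(-1/31) + 160) = -12*(61/62 + 160) = -12*9981/62 = -59886/31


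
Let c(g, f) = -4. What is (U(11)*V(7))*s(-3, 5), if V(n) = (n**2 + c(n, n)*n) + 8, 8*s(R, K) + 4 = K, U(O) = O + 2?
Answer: 377/8 ≈ 47.125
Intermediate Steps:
U(O) = 2 + O
s(R, K) = -1/2 + K/8
V(n) = 8 + n**2 - 4*n (V(n) = (n**2 - 4*n) + 8 = 8 + n**2 - 4*n)
(U(11)*V(7))*s(-3, 5) = ((2 + 11)*(8 + 7**2 - 4*7))*(-1/2 + (1/8)*5) = (13*(8 + 49 - 28))*(-1/2 + 5/8) = (13*29)*(1/8) = 377*(1/8) = 377/8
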